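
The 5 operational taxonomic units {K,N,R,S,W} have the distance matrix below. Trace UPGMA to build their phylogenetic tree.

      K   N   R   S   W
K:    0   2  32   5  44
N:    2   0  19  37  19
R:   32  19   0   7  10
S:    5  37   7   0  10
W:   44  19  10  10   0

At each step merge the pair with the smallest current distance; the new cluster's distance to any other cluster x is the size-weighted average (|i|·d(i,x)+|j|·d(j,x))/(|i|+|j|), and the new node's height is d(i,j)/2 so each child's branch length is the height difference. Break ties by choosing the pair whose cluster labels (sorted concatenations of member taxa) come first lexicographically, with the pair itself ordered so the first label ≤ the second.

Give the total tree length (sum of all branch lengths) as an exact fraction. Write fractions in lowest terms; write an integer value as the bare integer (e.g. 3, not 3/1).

71/2

step 1: merge (K,N) at d=2; branch lengths K→1, N→1; new cluster KN
  updated: d(KN,R)=51/2, d(KN,S)=21, d(KN,W)=63/2
step 2: merge (R,S) at d=7; branch lengths R→7/2, S→7/2; new cluster RS
  updated: d(KN,RS)=93/4, d(RS,W)=10
step 3: merge (RS,W) at d=10; branch lengths RS→3/2, W→5; new cluster RSW
  updated: d(KN,RSW)=26
step 4: merge (KN,RSW) at d=26; branch lengths KN→12, RSW→8; new cluster KNRSW
final tree: ((K:1,N:1):12,((R:7/2,S:7/2):3/2,W:5):8)
total length: 71/2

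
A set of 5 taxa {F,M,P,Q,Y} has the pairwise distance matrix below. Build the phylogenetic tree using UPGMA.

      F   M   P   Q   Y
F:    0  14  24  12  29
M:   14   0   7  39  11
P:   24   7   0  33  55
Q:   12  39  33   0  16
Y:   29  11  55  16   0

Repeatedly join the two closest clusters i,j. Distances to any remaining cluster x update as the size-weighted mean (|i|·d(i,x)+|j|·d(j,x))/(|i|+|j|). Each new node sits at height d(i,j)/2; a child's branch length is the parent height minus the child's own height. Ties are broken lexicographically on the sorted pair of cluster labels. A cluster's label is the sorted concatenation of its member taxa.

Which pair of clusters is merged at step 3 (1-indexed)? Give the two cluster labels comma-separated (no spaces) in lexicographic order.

FQ,Y

step 1: merge (M,P) at d=7; branch lengths M→7/2, P→7/2; new cluster MP
  updated: d(F,MP)=19, d(MP,Q)=36, d(MP,Y)=33
step 2: merge (F,Q) at d=12; branch lengths F→6, Q→6; new cluster FQ
  updated: d(FQ,MP)=55/2, d(FQ,Y)=45/2
step 3: merge (FQ,Y) at d=45/2; branch lengths FQ→21/4, Y→45/4; new cluster FQY
  updated: d(FQY,MP)=88/3
step 4: merge (FQY,MP) at d=88/3; branch lengths FQY→41/12, MP→67/6; new cluster FMPQY
final tree: (((F:6,Q:6):21/4,Y:45/4):41/12,(M:7/2,P:7/2):67/6)
total length: 601/12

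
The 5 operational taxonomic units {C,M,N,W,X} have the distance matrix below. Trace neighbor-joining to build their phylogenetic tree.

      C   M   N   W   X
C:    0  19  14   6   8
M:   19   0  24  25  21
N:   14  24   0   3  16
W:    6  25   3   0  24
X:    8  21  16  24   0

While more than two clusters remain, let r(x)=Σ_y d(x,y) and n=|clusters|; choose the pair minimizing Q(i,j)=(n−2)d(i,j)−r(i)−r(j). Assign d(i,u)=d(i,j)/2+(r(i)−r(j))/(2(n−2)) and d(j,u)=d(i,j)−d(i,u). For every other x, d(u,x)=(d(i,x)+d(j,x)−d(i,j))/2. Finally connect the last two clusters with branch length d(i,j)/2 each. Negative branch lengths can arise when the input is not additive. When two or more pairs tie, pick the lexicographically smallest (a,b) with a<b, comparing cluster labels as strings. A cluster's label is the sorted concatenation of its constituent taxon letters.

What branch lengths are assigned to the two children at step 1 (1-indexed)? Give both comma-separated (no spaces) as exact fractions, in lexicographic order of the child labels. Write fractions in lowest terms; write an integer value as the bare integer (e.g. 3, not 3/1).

step 1: merge (N,W) at d=3, Q=-106; branch lengths N→4/3, W→5/3; new cluster NW
  updated: d(C,NW)=17/2, d(M,NW)=23, d(NW,X)=37/2
step 2: merge (C,NW) at d=17/2, Q=-137/2; branch lengths C→5/8, NW→63/8; new cluster CNW
  updated: d(CNW,M)=67/4, d(CNW,X)=9
step 3: merge (CNW,M) at d=67/4, Q=-187/4; branch lengths CNW→19/8, M→115/8; new cluster CMNW
  updated: d(CMNW,X)=53/8
step 4: merge (CMNW,X) at d=53/8; branch lengths CMNW→53/16, X→53/16; new cluster CMNWX
final tree: (((C:5/8,(N:4/3,W:5/3):63/8):19/8,M:115/8):53/16,X:53/16)
total length: 279/8

4/3,5/3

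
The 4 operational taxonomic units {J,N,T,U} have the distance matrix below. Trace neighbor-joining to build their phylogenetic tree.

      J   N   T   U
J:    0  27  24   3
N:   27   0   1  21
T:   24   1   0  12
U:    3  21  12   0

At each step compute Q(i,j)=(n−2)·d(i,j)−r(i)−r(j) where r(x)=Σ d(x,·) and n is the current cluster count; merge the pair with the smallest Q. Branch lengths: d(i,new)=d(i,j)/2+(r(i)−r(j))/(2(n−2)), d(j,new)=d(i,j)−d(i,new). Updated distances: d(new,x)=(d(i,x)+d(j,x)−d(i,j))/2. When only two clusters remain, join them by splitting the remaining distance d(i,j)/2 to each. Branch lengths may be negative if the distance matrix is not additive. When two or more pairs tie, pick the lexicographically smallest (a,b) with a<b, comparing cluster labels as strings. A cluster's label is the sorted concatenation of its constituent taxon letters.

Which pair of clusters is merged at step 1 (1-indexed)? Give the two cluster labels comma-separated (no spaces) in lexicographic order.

step 1: merge (J,U) at d=3, Q=-84; branch lengths J→6, U→-3; new cluster JU
  updated: d(JU,N)=45/2, d(JU,T)=33/2
step 2: merge (JU,N) at d=45/2, Q=-40; branch lengths JU→19, N→7/2; new cluster JNU
  updated: d(JNU,T)=-5/2
step 3: merge (JNU,T) at d=-5/2; branch lengths JNU→-5/4, T→-5/4; new cluster JNTU
final tree: (((J:6,U:-3):19,N:7/2):-5/4,T:-5/4)
total length: 23

J,U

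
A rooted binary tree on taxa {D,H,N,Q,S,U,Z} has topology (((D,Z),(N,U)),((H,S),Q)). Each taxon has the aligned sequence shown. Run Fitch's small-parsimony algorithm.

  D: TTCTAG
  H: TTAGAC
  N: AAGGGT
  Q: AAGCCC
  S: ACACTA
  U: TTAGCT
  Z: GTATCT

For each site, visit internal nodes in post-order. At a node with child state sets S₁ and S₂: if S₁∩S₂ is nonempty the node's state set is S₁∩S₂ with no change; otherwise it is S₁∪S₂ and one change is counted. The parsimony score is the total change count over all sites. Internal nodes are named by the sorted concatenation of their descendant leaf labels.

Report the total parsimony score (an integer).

20

[col 0] DZ: children D:{T}, Z:{G} ∪→ {G,T}; cost 1
[col 0] NU: children N:{A}, U:{T} ∪→ {A,T}; cost 1
[col 0] DNUZ: children DZ:{G,T}, NU:{A,T} ∩→ {T}; cost 0
[col 0] HS: children H:{T}, S:{A} ∪→ {A,T}; cost 1
[col 0] HQS: children HS:{A,T}, Q:{A} ∩→ {A}; cost 0
[col 0] DHNQSUZ: children DNUZ:{T}, HQS:{A} ∪→ {A,T}; cost 1
[col 1] DZ: children D:{T}, Z:{T} ∩→ {T}; cost 0
[col 1] NU: children N:{A}, U:{T} ∪→ {A,T}; cost 1
[col 1] DNUZ: children DZ:{T}, NU:{A,T} ∩→ {T}; cost 0
[col 1] HS: children H:{T}, S:{C} ∪→ {C,T}; cost 1
[col 1] HQS: children HS:{C,T}, Q:{A} ∪→ {A,C,T}; cost 1
[col 1] DHNQSUZ: children DNUZ:{T}, HQS:{A,C,T} ∩→ {T}; cost 0
[col 2] DZ: children D:{C}, Z:{A} ∪→ {A,C}; cost 1
[col 2] NU: children N:{G}, U:{A} ∪→ {A,G}; cost 1
[col 2] DNUZ: children DZ:{A,C}, NU:{A,G} ∩→ {A}; cost 0
[col 2] HS: children H:{A}, S:{A} ∩→ {A}; cost 0
[col 2] HQS: children HS:{A}, Q:{G} ∪→ {A,G}; cost 1
[col 2] DHNQSUZ: children DNUZ:{A}, HQS:{A,G} ∩→ {A}; cost 0
[col 3] DZ: children D:{T}, Z:{T} ∩→ {T}; cost 0
[col 3] NU: children N:{G}, U:{G} ∩→ {G}; cost 0
[col 3] DNUZ: children DZ:{T}, NU:{G} ∪→ {G,T}; cost 1
[col 3] HS: children H:{G}, S:{C} ∪→ {C,G}; cost 1
[col 3] HQS: children HS:{C,G}, Q:{C} ∩→ {C}; cost 0
[col 3] DHNQSUZ: children DNUZ:{G,T}, HQS:{C} ∪→ {C,G,T}; cost 1
[col 4] DZ: children D:{A}, Z:{C} ∪→ {A,C}; cost 1
[col 4] NU: children N:{G}, U:{C} ∪→ {C,G}; cost 1
[col 4] DNUZ: children DZ:{A,C}, NU:{C,G} ∩→ {C}; cost 0
[col 4] HS: children H:{A}, S:{T} ∪→ {A,T}; cost 1
[col 4] HQS: children HS:{A,T}, Q:{C} ∪→ {A,C,T}; cost 1
[col 4] DHNQSUZ: children DNUZ:{C}, HQS:{A,C,T} ∩→ {C}; cost 0
[col 5] DZ: children D:{G}, Z:{T} ∪→ {G,T}; cost 1
[col 5] NU: children N:{T}, U:{T} ∩→ {T}; cost 0
[col 5] DNUZ: children DZ:{G,T}, NU:{T} ∩→ {T}; cost 0
[col 5] HS: children H:{C}, S:{A} ∪→ {A,C}; cost 1
[col 5] HQS: children HS:{A,C}, Q:{C} ∩→ {C}; cost 0
[col 5] DHNQSUZ: children DNUZ:{T}, HQS:{C} ∪→ {C,T}; cost 1
per-site changes: [4, 3, 3, 3, 4, 3]; total = 20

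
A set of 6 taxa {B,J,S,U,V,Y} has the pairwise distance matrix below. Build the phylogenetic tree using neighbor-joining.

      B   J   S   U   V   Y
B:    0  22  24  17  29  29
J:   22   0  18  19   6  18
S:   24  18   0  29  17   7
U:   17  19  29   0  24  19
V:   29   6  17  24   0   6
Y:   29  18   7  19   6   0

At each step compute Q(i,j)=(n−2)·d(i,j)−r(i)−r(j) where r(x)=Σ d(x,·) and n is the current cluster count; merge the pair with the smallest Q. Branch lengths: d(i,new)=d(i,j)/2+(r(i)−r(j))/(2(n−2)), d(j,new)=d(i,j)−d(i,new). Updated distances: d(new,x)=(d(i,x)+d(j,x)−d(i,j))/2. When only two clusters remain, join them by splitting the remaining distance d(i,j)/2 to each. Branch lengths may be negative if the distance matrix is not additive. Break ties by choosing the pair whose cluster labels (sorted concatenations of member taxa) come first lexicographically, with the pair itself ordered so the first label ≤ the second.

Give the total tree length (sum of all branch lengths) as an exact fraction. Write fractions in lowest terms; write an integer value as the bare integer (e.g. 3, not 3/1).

1. join B+U (d=17, Q=-161) ⇒ BU; edges |B|=81/8, |U|=55/8
  updated: d(BU,J)=12, d(BU,S)=18, d(BU,V)=18, d(BU,Y)=31/2
2. join S+Y (d=7, Q=-171/2) ⇒ SY; edges |S|=23/4, |Y|=5/4
  updated: d(BU,SY)=53/4, d(J,SY)=29/2, d(SY,V)=8
3. join BU+SY (d=53/4, Q=-105/2) ⇒ BSUY; edges |BU|=17/2, |SY|=19/4
  updated: d(BSUY,J)=53/8, d(BSUY,V)=51/8
4. join BSUY+J (d=53/8, Q=-19) ⇒ BJSUY; edges |BSUY|=7/2, |J|=25/8
  updated: d(BJSUY,V)=23/8
5. join BJSUY+V (d=23/8) ⇒ BJSUVY; edges |BJSUY|=23/16, |V|=23/16
final tree: ((((B:81/8,U:55/8):17/2,(S:23/4,Y:5/4):19/4):7/2,J:25/8):23/16,V:23/16)
total length: 187/4

187/4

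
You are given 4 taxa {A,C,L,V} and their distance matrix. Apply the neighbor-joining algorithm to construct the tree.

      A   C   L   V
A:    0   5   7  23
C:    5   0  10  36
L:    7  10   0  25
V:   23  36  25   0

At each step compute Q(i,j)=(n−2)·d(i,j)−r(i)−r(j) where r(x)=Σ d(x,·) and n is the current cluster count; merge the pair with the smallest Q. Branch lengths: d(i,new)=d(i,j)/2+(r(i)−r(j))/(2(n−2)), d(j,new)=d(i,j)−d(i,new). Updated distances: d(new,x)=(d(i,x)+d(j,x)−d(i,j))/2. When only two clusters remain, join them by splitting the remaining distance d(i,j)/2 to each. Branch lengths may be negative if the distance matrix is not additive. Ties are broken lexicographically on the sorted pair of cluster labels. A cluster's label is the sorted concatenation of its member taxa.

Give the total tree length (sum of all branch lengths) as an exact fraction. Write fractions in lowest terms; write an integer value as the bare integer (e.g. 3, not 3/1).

34

step 1: merge (A,C) at d=5, Q=-76; branch lengths A→-3/2, C→13/2; new cluster AC
  updated: d(AC,L)=6, d(AC,V)=27
step 2: merge (AC,L) at d=6, Q=-58; branch lengths AC→4, L→2; new cluster ACL
  updated: d(ACL,V)=23
step 3: merge (ACL,V) at d=23; branch lengths ACL→23/2, V→23/2; new cluster ACLV
final tree: (((A:-3/2,C:13/2):4,L:2):23/2,V:23/2)
total length: 34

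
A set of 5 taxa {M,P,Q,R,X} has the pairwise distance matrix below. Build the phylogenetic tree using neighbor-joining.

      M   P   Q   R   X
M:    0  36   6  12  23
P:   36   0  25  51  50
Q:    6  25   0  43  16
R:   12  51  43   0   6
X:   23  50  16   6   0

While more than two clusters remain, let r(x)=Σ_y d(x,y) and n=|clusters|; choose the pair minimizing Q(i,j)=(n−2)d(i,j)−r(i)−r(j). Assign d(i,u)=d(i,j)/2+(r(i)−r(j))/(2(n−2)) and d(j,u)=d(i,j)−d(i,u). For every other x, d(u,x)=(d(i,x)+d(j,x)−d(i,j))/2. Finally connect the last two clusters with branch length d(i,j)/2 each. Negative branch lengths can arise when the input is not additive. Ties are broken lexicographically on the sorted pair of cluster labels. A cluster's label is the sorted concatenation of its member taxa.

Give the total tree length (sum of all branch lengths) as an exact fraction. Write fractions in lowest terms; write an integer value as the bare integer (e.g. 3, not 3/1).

219/4

iteration 1: select R,X (d=6, Q=-189); attach at lengths (35/6, 1/6); label the merged cluster RX
  updated: d(M,RX)=29/2, d(P,RX)=95/2, d(Q,RX)=53/2
iteration 2: select M,RX (d=29/2, Q=-116); attach at lengths (-3/4, 61/4); label the merged cluster MRX
  updated: d(MRX,P)=69/2, d(MRX,Q)=9
iteration 3: select MRX,P (d=69/2, Q=-137/2); attach at lengths (37/4, 101/4); label the merged cluster MPRX
  updated: d(MPRX,Q)=-1/4
iteration 4: select MPRX,Q (d=-1/4); attach at lengths (-1/8, -1/8); label the merged cluster MPQRX
final tree: (((M:-3/4,(R:35/6,X:1/6):61/4):37/4,P:101/4):-1/8,Q:-1/8)
total length: 219/4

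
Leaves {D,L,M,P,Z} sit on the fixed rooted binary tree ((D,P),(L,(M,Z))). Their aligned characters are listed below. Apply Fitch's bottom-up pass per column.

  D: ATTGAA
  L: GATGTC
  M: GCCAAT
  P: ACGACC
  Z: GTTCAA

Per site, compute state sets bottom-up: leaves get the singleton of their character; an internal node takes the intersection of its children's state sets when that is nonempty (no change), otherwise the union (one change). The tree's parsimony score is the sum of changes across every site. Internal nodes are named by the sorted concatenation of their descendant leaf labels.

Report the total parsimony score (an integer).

[col 0] DP: children D:{A}, P:{A} ∩→ {A}; cost 0
[col 0] MZ: children M:{G}, Z:{G} ∩→ {G}; cost 0
[col 0] LMZ: children L:{G}, MZ:{G} ∩→ {G}; cost 0
[col 0] DLMPZ: children DP:{A}, LMZ:{G} ∪→ {A,G}; cost 1
[col 1] DP: children D:{T}, P:{C} ∪→ {C,T}; cost 1
[col 1] MZ: children M:{C}, Z:{T} ∪→ {C,T}; cost 1
[col 1] LMZ: children L:{A}, MZ:{C,T} ∪→ {A,C,T}; cost 1
[col 1] DLMPZ: children DP:{C,T}, LMZ:{A,C,T} ∩→ {C,T}; cost 0
[col 2] DP: children D:{T}, P:{G} ∪→ {G,T}; cost 1
[col 2] MZ: children M:{C}, Z:{T} ∪→ {C,T}; cost 1
[col 2] LMZ: children L:{T}, MZ:{C,T} ∩→ {T}; cost 0
[col 2] DLMPZ: children DP:{G,T}, LMZ:{T} ∩→ {T}; cost 0
[col 3] DP: children D:{G}, P:{A} ∪→ {A,G}; cost 1
[col 3] MZ: children M:{A}, Z:{C} ∪→ {A,C}; cost 1
[col 3] LMZ: children L:{G}, MZ:{A,C} ∪→ {A,C,G}; cost 1
[col 3] DLMPZ: children DP:{A,G}, LMZ:{A,C,G} ∩→ {A,G}; cost 0
[col 4] DP: children D:{A}, P:{C} ∪→ {A,C}; cost 1
[col 4] MZ: children M:{A}, Z:{A} ∩→ {A}; cost 0
[col 4] LMZ: children L:{T}, MZ:{A} ∪→ {A,T}; cost 1
[col 4] DLMPZ: children DP:{A,C}, LMZ:{A,T} ∩→ {A}; cost 0
[col 5] DP: children D:{A}, P:{C} ∪→ {A,C}; cost 1
[col 5] MZ: children M:{T}, Z:{A} ∪→ {A,T}; cost 1
[col 5] LMZ: children L:{C}, MZ:{A,T} ∪→ {A,C,T}; cost 1
[col 5] DLMPZ: children DP:{A,C}, LMZ:{A,C,T} ∩→ {A,C}; cost 0
per-site changes: [1, 3, 2, 3, 2, 3]; total = 14

14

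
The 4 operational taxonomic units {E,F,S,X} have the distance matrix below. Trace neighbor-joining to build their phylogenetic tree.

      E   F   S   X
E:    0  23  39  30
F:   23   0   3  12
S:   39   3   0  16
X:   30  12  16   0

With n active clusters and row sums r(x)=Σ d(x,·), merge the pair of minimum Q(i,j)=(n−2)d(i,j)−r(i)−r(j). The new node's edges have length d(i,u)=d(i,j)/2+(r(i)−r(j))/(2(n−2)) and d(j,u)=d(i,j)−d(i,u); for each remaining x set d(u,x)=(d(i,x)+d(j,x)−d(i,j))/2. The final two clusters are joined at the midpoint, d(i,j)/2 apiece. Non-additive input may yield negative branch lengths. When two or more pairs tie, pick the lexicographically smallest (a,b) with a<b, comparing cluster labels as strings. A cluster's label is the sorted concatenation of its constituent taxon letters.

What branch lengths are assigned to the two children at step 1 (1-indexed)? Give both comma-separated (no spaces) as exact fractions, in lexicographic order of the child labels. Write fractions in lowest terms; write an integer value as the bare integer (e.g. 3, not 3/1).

iteration 1: select E,X (d=30, Q=-90); attach at lengths (47/2, 13/2); label the merged cluster EX
  updated: d(EX,F)=5/2, d(EX,S)=25/2
iteration 2: select EX,F (d=5/2, Q=-18); attach at lengths (6, -7/2); label the merged cluster EFX
  updated: d(EFX,S)=13/2
iteration 3: select EFX,S (d=13/2); attach at lengths (13/4, 13/4); label the merged cluster EFSX
final tree: (((E:47/2,X:13/2):6,F:-7/2):13/4,S:13/4)
total length: 39

47/2,13/2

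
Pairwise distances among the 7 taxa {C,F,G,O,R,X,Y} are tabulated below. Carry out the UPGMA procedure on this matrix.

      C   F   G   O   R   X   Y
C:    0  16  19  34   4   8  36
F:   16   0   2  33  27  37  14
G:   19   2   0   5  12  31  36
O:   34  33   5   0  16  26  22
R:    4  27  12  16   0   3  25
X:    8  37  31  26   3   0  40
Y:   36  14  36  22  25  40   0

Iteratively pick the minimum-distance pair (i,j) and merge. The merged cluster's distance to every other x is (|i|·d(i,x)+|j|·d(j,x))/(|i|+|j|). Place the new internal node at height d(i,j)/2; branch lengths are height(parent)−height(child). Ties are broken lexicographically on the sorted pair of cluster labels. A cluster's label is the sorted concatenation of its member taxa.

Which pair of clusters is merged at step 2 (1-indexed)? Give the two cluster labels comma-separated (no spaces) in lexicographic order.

R,X

1. join F+G (d=2) ⇒ FG; edges |F|=1, |G|=1
  updated: d(C,FG)=35/2, d(FG,O)=19, d(FG,R)=39/2, d(FG,X)=34, d(FG,Y)=25
2. join R+X (d=3) ⇒ RX; edges |R|=3/2, |X|=3/2
  updated: d(C,RX)=6, d(FG,RX)=107/4, d(O,RX)=21, d(RX,Y)=65/2
3. join C+RX (d=6) ⇒ CRX; edges |C|=3, |RX|=3/2
  updated: d(CRX,FG)=71/3, d(CRX,O)=76/3, d(CRX,Y)=101/3
4. join FG+O (d=19) ⇒ FGO; edges |FG|=17/2, |O|=19/2
  updated: d(CRX,FGO)=218/9, d(FGO,Y)=24
5. join FGO+Y (d=24) ⇒ FGOY; edges |FGO|=5/2, |Y|=12
  updated: d(CRX,FGOY)=319/12
6. join CRX+FGOY (d=319/12) ⇒ CFGORXY; edges |CRX|=247/24, |FGOY|=31/24
final tree: ((C:3,(R:3/2,X:3/2):3/2):247/24,(((F:1,G:1):17/2,O:19/2):5/2,Y:12):31/24)
total length: 643/12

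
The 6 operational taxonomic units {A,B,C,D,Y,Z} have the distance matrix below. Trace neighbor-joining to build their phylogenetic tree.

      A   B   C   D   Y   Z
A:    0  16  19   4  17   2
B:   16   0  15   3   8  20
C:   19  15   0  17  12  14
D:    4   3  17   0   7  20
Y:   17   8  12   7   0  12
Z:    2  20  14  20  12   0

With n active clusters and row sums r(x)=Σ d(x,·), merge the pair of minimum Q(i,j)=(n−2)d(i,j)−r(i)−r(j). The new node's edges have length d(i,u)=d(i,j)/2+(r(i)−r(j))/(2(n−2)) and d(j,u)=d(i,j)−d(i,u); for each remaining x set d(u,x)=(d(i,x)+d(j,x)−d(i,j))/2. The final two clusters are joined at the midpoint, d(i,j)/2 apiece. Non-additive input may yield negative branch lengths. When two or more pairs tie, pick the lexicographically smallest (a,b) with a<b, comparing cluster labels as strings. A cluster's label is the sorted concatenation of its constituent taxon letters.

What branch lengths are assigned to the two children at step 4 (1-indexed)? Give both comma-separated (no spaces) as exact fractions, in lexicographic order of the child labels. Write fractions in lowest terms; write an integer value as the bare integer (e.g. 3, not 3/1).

iteration 1: select A,Z (d=2, Q=-118); attach at lengths (-1/4, 9/4); label the merged cluster AZ
  updated: d(AZ,B)=17, d(AZ,C)=31/2, d(AZ,D)=11, d(AZ,Y)=27/2
iteration 2: select B,D (d=3, Q=-72); attach at lengths (7/3, 2/3); label the merged cluster BD
  updated: d(AZ,BD)=25/2, d(BD,C)=29/2, d(BD,Y)=6
iteration 3: select AZ,C (d=31/2, Q=-105/2); attach at lengths (61/8, 63/8); label the merged cluster ACZ
  updated: d(ACZ,BD)=23/4, d(ACZ,Y)=5
iteration 4: select ACZ,BD (d=23/4, Q=-67/4); attach at lengths (19/8, 27/8); label the merged cluster ABCDZ
  updated: d(ABCDZ,Y)=21/8
iteration 5: select ABCDZ,Y (d=21/8); attach at lengths (21/16, 21/16); label the merged cluster ABCDYZ
final tree: ((((A:-1/4,Z:9/4):61/8,C:63/8):19/8,(B:7/3,D:2/3):27/8):21/16,Y:21/16)
total length: 231/8

19/8,27/8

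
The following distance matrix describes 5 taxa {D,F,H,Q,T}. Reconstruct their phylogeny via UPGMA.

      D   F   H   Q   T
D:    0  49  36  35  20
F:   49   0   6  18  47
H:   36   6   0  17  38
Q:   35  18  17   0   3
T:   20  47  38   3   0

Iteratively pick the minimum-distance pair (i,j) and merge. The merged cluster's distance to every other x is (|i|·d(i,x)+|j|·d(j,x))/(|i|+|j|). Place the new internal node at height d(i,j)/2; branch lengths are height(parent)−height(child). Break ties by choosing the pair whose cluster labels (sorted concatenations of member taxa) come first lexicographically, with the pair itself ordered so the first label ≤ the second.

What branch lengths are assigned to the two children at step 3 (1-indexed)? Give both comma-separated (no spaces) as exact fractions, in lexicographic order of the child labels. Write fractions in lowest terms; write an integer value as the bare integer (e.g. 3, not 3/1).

1. join Q+T (d=3) ⇒ QT; edges |Q|=3/2, |T|=3/2
  updated: d(D,QT)=55/2, d(F,QT)=65/2, d(H,QT)=55/2
2. join F+H (d=6) ⇒ FH; edges |F|=3, |H|=3
  updated: d(D,FH)=85/2, d(FH,QT)=30
3. join D+QT (d=55/2) ⇒ DQT; edges |D|=55/4, |QT|=49/4
  updated: d(DQT,FH)=205/6
4. join DQT+FH (d=205/6) ⇒ DFHQT; edges |DQT|=10/3, |FH|=169/12
final tree: ((D:55/4,(Q:3/2,T:3/2):49/4):10/3,(F:3,H:3):169/12)
total length: 629/12

55/4,49/4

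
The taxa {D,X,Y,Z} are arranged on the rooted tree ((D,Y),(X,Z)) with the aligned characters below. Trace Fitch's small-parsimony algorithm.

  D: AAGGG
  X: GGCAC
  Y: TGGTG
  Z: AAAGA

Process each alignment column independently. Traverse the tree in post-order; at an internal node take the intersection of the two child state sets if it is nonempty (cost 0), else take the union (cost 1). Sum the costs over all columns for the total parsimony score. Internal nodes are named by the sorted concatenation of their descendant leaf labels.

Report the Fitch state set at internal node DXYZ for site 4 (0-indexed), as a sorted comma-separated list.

A,C,G

site 0, node DY: D={A} ∪ Y={T} → {A,T} (+1)
site 0, node XZ: X={G} ∪ Z={A} → {A,G} (+1)
site 0, node DXYZ: DY={A,T} ∩ XZ={A,G} → {A} (+0)
site 1, node DY: D={A} ∪ Y={G} → {A,G} (+1)
site 1, node XZ: X={G} ∪ Z={A} → {A,G} (+1)
site 1, node DXYZ: DY={A,G} ∩ XZ={A,G} → {A,G} (+0)
site 2, node DY: D={G} ∩ Y={G} → {G} (+0)
site 2, node XZ: X={C} ∪ Z={A} → {A,C} (+1)
site 2, node DXYZ: DY={G} ∪ XZ={A,C} → {A,C,G} (+1)
site 3, node DY: D={G} ∪ Y={T} → {G,T} (+1)
site 3, node XZ: X={A} ∪ Z={G} → {A,G} (+1)
site 3, node DXYZ: DY={G,T} ∩ XZ={A,G} → {G} (+0)
site 4, node DY: D={G} ∩ Y={G} → {G} (+0)
site 4, node XZ: X={C} ∪ Z={A} → {A,C} (+1)
site 4, node DXYZ: DY={G} ∪ XZ={A,C} → {A,C,G} (+1)
per-site changes: [2, 2, 2, 2, 2]; total = 10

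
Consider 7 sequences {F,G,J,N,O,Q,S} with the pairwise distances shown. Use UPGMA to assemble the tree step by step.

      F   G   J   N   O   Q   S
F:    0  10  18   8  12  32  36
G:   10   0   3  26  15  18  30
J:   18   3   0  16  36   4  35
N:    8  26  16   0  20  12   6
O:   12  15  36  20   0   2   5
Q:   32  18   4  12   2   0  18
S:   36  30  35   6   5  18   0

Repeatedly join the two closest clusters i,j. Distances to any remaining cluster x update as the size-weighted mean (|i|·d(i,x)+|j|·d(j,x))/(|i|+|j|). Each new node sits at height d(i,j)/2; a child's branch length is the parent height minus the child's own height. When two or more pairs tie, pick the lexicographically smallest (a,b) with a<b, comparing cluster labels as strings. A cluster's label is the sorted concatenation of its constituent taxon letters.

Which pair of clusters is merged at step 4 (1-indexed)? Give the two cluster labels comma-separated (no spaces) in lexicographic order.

NS,OQ

step 1: merge (O,Q) at d=2; branch lengths O→1, Q→1; new cluster OQ
  updated: d(F,OQ)=22, d(G,OQ)=33/2, d(J,OQ)=20, d(N,OQ)=16, d(OQ,S)=23/2
step 2: merge (G,J) at d=3; branch lengths G→3/2, J→3/2; new cluster GJ
  updated: d(F,GJ)=14, d(GJ,N)=21, d(GJ,OQ)=73/4, d(GJ,S)=65/2
step 3: merge (N,S) at d=6; branch lengths N→3, S→3; new cluster NS
  updated: d(F,NS)=22, d(GJ,NS)=107/4, d(NS,OQ)=55/4
step 4: merge (NS,OQ) at d=55/4; branch lengths NS→31/8, OQ→47/8; new cluster NOQS
  updated: d(F,NOQS)=22, d(GJ,NOQS)=45/2
step 5: merge (F,GJ) at d=14; branch lengths F→7, GJ→11/2; new cluster FGJ
  updated: d(FGJ,NOQS)=67/3
step 6: merge (FGJ,NOQS) at d=67/3; branch lengths FGJ→25/6, NOQS→103/24; new cluster FGJNOQS
final tree: ((F:7,(G:3/2,J:3/2):11/2):25/6,((N:3,S:3):31/8,(O:1,Q:1):47/8):103/24)
total length: 1001/24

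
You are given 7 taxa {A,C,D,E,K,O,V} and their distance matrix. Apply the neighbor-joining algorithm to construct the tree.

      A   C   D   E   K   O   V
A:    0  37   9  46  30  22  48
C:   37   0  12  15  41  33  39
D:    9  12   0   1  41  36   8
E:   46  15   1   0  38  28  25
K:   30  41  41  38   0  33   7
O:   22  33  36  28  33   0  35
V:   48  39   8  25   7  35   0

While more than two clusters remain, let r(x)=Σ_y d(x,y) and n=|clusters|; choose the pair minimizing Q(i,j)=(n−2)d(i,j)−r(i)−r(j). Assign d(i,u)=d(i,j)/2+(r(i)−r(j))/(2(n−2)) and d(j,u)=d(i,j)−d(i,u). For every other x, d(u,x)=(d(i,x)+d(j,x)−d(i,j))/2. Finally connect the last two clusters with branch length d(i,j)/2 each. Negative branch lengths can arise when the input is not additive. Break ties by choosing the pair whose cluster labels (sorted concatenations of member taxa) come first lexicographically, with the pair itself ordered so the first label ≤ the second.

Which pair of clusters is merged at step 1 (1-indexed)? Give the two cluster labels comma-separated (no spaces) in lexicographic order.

K,V

iteration 1: select K,V (d=7, Q=-317); attach at lengths (63/10, 7/10); label the merged cluster KV
  updated: d(A,KV)=71/2, d(C,KV)=73/2, d(D,KV)=21, d(E,KV)=28, d(KV,O)=61/2
iteration 2: select A,O (d=22, Q=-211); attach at lengths (11, 11); label the merged cluster AO
  updated: d(AO,C)=24, d(AO,D)=23/2, d(AO,E)=26, d(AO,KV)=22
iteration 3: select AO,KV (d=22, Q=-125); attach at lengths (7, 15); label the merged cluster AKOV
  updated: d(AKOV,C)=77/4, d(AKOV,D)=21/4, d(AKOV,E)=16
iteration 4: select AKOV,C (d=77/4, Q=-193/4); attach at lengths (131/16, 177/16); label the merged cluster ACKOV
  updated: d(ACKOV,D)=-1, d(ACKOV,E)=47/8
iteration 5: select ACKOV,D (d=-1, Q=-47/8); attach at lengths (31/16, -47/16); label the merged cluster ACDKOV
  updated: d(ACDKOV,E)=63/16
iteration 6: select ACDKOV,E (d=63/16); attach at lengths (63/32, 63/32); label the merged cluster ACDEKOV
final tree: (((((A:11,O:11):7,(K:63/10,V:7/10):15):131/16,C:177/16):31/16,D:-47/16):63/32,E:63/32)
total length: 1171/16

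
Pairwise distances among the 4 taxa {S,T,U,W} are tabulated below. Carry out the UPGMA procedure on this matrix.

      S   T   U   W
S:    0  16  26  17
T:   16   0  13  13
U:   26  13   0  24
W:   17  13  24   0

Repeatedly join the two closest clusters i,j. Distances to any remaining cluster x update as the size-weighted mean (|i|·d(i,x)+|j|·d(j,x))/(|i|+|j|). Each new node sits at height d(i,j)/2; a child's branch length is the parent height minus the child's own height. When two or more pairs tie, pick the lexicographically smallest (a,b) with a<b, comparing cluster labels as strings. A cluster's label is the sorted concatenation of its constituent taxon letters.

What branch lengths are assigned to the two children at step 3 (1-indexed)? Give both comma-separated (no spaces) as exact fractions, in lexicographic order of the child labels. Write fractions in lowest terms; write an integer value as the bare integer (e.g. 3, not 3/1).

11/8,27/8

iteration 1: select T,U (d=13); attach at lengths (13/2, 13/2); label the merged cluster TU
  updated: d(S,TU)=21, d(TU,W)=37/2
iteration 2: select S,W (d=17); attach at lengths (17/2, 17/2); label the merged cluster SW
  updated: d(SW,TU)=79/4
iteration 3: select SW,TU (d=79/4); attach at lengths (11/8, 27/8); label the merged cluster STUW
final tree: ((S:17/2,W:17/2):11/8,(T:13/2,U:13/2):27/8)
total length: 139/4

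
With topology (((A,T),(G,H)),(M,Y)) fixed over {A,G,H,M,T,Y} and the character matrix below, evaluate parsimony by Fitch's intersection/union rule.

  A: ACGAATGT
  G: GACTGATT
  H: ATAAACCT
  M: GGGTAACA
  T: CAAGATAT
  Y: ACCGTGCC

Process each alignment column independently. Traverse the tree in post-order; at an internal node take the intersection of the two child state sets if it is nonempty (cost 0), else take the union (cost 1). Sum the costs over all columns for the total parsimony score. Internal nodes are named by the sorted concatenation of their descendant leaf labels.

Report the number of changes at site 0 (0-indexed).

3

AT@0: {A} ∪ {C} = {A,C} (union, +1)
GH@0: {G} ∪ {A} = {A,G} (union, +1)
AGHT@0: {A,C} ∩ {A,G} = {A} (intersection, +0)
MY@0: {G} ∪ {A} = {A,G} (union, +1)
AGHMTY@0: {A} ∩ {A,G} = {A} (intersection, +0)
AT@1: {C} ∪ {A} = {A,C} (union, +1)
GH@1: {A} ∪ {T} = {A,T} (union, +1)
AGHT@1: {A,C} ∩ {A,T} = {A} (intersection, +0)
MY@1: {G} ∪ {C} = {C,G} (union, +1)
AGHMTY@1: {A} ∪ {C,G} = {A,C,G} (union, +1)
AT@2: {G} ∪ {A} = {A,G} (union, +1)
GH@2: {C} ∪ {A} = {A,C} (union, +1)
AGHT@2: {A,G} ∩ {A,C} = {A} (intersection, +0)
MY@2: {G} ∪ {C} = {C,G} (union, +1)
AGHMTY@2: {A} ∪ {C,G} = {A,C,G} (union, +1)
AT@3: {A} ∪ {G} = {A,G} (union, +1)
GH@3: {T} ∪ {A} = {A,T} (union, +1)
AGHT@3: {A,G} ∩ {A,T} = {A} (intersection, +0)
MY@3: {T} ∪ {G} = {G,T} (union, +1)
AGHMTY@3: {A} ∪ {G,T} = {A,G,T} (union, +1)
AT@4: {A} ∩ {A} = {A} (intersection, +0)
GH@4: {G} ∪ {A} = {A,G} (union, +1)
AGHT@4: {A} ∩ {A,G} = {A} (intersection, +0)
MY@4: {A} ∪ {T} = {A,T} (union, +1)
AGHMTY@4: {A} ∩ {A,T} = {A} (intersection, +0)
AT@5: {T} ∩ {T} = {T} (intersection, +0)
GH@5: {A} ∪ {C} = {A,C} (union, +1)
AGHT@5: {T} ∪ {A,C} = {A,C,T} (union, +1)
MY@5: {A} ∪ {G} = {A,G} (union, +1)
AGHMTY@5: {A,C,T} ∩ {A,G} = {A} (intersection, +0)
AT@6: {G} ∪ {A} = {A,G} (union, +1)
GH@6: {T} ∪ {C} = {C,T} (union, +1)
AGHT@6: {A,G} ∪ {C,T} = {A,C,G,T} (union, +1)
MY@6: {C} ∩ {C} = {C} (intersection, +0)
AGHMTY@6: {A,C,G,T} ∩ {C} = {C} (intersection, +0)
AT@7: {T} ∩ {T} = {T} (intersection, +0)
GH@7: {T} ∩ {T} = {T} (intersection, +0)
AGHT@7: {T} ∩ {T} = {T} (intersection, +0)
MY@7: {A} ∪ {C} = {A,C} (union, +1)
AGHMTY@7: {T} ∪ {A,C} = {A,C,T} (union, +1)
per-site changes: [3, 4, 4, 4, 2, 3, 3, 2]; total = 25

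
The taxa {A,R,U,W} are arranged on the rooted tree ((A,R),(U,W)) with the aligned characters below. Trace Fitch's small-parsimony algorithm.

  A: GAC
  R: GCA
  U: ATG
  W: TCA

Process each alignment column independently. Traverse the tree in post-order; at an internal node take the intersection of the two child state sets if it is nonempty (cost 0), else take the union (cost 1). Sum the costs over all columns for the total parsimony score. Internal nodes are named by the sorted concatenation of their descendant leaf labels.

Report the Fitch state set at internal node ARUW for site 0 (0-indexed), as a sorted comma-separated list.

[col 0] AR: children A:{G}, R:{G} ∩→ {G}; cost 0
[col 0] UW: children U:{A}, W:{T} ∪→ {A,T}; cost 1
[col 0] ARUW: children AR:{G}, UW:{A,T} ∪→ {A,G,T}; cost 1
[col 1] AR: children A:{A}, R:{C} ∪→ {A,C}; cost 1
[col 1] UW: children U:{T}, W:{C} ∪→ {C,T}; cost 1
[col 1] ARUW: children AR:{A,C}, UW:{C,T} ∩→ {C}; cost 0
[col 2] AR: children A:{C}, R:{A} ∪→ {A,C}; cost 1
[col 2] UW: children U:{G}, W:{A} ∪→ {A,G}; cost 1
[col 2] ARUW: children AR:{A,C}, UW:{A,G} ∩→ {A}; cost 0
per-site changes: [2, 2, 2]; total = 6

A,G,T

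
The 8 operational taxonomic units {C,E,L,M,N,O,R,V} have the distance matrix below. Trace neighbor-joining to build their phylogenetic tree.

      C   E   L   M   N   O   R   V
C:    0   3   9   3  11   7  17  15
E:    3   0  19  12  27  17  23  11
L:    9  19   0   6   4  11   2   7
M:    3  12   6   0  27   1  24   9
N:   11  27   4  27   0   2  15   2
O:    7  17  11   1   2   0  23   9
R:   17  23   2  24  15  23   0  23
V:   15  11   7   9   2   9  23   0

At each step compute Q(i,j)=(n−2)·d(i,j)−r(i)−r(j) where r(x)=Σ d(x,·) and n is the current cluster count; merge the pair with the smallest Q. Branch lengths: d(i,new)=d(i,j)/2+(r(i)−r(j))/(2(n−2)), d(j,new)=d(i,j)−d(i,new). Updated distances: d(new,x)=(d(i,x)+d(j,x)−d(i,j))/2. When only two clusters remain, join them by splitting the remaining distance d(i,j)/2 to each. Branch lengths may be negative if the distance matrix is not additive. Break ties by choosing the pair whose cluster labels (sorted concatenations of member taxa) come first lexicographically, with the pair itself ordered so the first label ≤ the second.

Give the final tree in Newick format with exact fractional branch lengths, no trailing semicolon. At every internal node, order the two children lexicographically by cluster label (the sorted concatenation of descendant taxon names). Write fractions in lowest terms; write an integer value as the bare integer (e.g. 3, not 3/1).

((((C:-21/8,E:45/8):75/16,((L:-19/4,R:27/4):161/24,(N:11/4,V:-3/4):85/24):67/16):49/16,M:11/16):5/32,O:5/32)

step 1: merge (L,R) at d=2, Q=-173; branch lengths L→-19/4, R→27/4; new cluster LR
  updated: d(C,LR)=12, d(E,LR)=20, d(LR,M)=14, d(LR,N)=17/2, d(LR,O)=16, d(LR,V)=14
step 2: merge (N,V) at d=2, Q=-255/2; branch lengths N→11/4, V→-3/4; new cluster NV
  updated: d(C,NV)=12, d(E,NV)=18, d(LR,NV)=41/4, d(M,NV)=17, d(NV,O)=9/2
step 3: merge (C,E) at d=3, Q=-95; branch lengths C→-21/8, E→45/8; new cluster CE
  updated: d(CE,LR)=29/2, d(CE,M)=6, d(CE,NV)=27/2, d(CE,O)=21/2
step 4: merge (LR,NV) at d=41/4, Q=-277/4; branch lengths LR→161/24, NV→85/24; new cluster LNRV
  updated: d(CE,LNRV)=71/8, d(LNRV,M)=83/8, d(LNRV,O)=41/8
step 5: merge (CE,LNRV) at d=71/8, Q=-32; branch lengths CE→75/16, LNRV→67/16; new cluster CELNRV
  updated: d(CELNRV,M)=15/4, d(CELNRV,O)=27/8
step 6: merge (CELNRV,M) at d=15/4, Q=-65/8; branch lengths CELNRV→49/16, M→11/16; new cluster CELMNRV
  updated: d(CELMNRV,O)=5/16
step 7: merge (CELMNRV,O) at d=5/16; branch lengths CELMNRV→5/32, O→5/32; new cluster CELMNORV
final tree: ((((C:-21/8,E:45/8):75/16,((L:-19/4,R:27/4):161/24,(N:11/4,V:-3/4):85/24):67/16):49/16,M:11/16):5/32,O:5/32)
total length: 483/16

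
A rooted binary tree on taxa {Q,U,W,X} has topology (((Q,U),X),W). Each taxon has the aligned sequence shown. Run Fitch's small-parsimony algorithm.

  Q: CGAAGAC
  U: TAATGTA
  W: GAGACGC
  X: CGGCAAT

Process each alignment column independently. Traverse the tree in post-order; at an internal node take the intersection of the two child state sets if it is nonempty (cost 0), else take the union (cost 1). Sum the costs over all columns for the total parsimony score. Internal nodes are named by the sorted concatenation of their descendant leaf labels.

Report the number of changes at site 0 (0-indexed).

site 0, node QU: Q={C} ∪ U={T} → {C,T} (+1)
site 0, node QUX: QU={C,T} ∩ X={C} → {C} (+0)
site 0, node QUWX: QUX={C} ∪ W={G} → {C,G} (+1)
site 1, node QU: Q={G} ∪ U={A} → {A,G} (+1)
site 1, node QUX: QU={A,G} ∩ X={G} → {G} (+0)
site 1, node QUWX: QUX={G} ∪ W={A} → {A,G} (+1)
site 2, node QU: Q={A} ∩ U={A} → {A} (+0)
site 2, node QUX: QU={A} ∪ X={G} → {A,G} (+1)
site 2, node QUWX: QUX={A,G} ∩ W={G} → {G} (+0)
site 3, node QU: Q={A} ∪ U={T} → {A,T} (+1)
site 3, node QUX: QU={A,T} ∪ X={C} → {A,C,T} (+1)
site 3, node QUWX: QUX={A,C,T} ∩ W={A} → {A} (+0)
site 4, node QU: Q={G} ∩ U={G} → {G} (+0)
site 4, node QUX: QU={G} ∪ X={A} → {A,G} (+1)
site 4, node QUWX: QUX={A,G} ∪ W={C} → {A,C,G} (+1)
site 5, node QU: Q={A} ∪ U={T} → {A,T} (+1)
site 5, node QUX: QU={A,T} ∩ X={A} → {A} (+0)
site 5, node QUWX: QUX={A} ∪ W={G} → {A,G} (+1)
site 6, node QU: Q={C} ∪ U={A} → {A,C} (+1)
site 6, node QUX: QU={A,C} ∪ X={T} → {A,C,T} (+1)
site 6, node QUWX: QUX={A,C,T} ∩ W={C} → {C} (+0)
per-site changes: [2, 2, 1, 2, 2, 2, 2]; total = 13

2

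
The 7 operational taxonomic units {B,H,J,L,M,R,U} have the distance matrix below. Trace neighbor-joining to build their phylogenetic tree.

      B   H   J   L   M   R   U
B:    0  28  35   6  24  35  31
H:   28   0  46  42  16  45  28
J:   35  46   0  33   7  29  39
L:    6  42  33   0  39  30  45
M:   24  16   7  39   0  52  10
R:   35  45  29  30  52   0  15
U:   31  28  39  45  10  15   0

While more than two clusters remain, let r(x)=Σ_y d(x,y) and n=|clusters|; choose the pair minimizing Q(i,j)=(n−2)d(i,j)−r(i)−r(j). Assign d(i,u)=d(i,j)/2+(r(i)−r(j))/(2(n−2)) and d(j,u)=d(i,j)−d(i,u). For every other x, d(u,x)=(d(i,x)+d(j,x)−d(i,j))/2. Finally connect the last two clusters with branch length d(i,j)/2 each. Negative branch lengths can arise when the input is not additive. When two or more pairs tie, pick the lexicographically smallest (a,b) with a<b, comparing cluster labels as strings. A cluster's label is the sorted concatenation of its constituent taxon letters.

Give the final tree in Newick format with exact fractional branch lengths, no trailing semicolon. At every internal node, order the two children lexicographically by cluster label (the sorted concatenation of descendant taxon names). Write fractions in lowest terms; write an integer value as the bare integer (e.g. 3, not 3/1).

1. join B+L (d=6, Q=-324) ⇒ BL; edges |B|=-3/5, |L|=33/5
  updated: d(BL,H)=32, d(BL,J)=31, d(BL,M)=57/2, d(BL,R)=59/2, d(BL,U)=35
2. join J+M (d=7, Q=-475/2) ⇒ JM; edges |J|=133/16, |M|=-21/16
  updated: d(BL,JM)=105/4, d(H,JM)=55/2, d(JM,R)=37, d(JM,U)=21
3. join R+U (d=15, Q=-361/2) ⇒ RU; edges |R|=145/12, |U|=35/12
  updated: d(BL,RU)=99/4, d(H,RU)=29, d(JM,RU)=43/2
4. join BL+RU (d=99/4, Q=-435/4) ⇒ BLRU; edges |BL|=229/16, |RU|=167/16
  updated: d(BLRU,H)=145/8, d(BLRU,JM)=23/2
5. join BLRU+H (d=145/8, Q=-457/8) ⇒ BHLRU; edges |BLRU|=17/16, |H|=273/16
  updated: d(BHLRU,JM)=167/16
6. join BHLRU+JM (d=167/16) ⇒ BHJLMRU; edges |BHLRU|=167/32, |JM|=167/32
final tree: ((((B:-3/5,L:33/5):229/16,(R:145/12,U:35/12):167/16):17/16,H:273/16):167/32,(J:133/16,M:-21/16):167/32)
total length: 1301/16

((((B:-3/5,L:33/5):229/16,(R:145/12,U:35/12):167/16):17/16,H:273/16):167/32,(J:133/16,M:-21/16):167/32)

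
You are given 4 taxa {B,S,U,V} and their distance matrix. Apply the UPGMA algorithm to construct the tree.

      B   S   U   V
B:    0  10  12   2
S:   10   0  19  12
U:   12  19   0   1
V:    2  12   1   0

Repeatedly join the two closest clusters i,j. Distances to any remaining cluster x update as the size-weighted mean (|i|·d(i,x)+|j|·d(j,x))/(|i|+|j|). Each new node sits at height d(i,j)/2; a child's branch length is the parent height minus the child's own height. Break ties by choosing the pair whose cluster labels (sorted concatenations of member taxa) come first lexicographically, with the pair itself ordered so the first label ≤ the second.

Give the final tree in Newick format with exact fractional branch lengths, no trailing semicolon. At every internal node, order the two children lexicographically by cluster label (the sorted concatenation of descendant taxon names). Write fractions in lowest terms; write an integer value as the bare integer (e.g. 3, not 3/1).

((B:7/2,(U:1/2,V:1/2):3):10/3,S:41/6)

step 1: merge (U,V) at d=1; branch lengths U→1/2, V→1/2; new cluster UV
  updated: d(B,UV)=7, d(S,UV)=31/2
step 2: merge (B,UV) at d=7; branch lengths B→7/2, UV→3; new cluster BUV
  updated: d(BUV,S)=41/3
step 3: merge (BUV,S) at d=41/3; branch lengths BUV→10/3, S→41/6; new cluster BSUV
final tree: ((B:7/2,(U:1/2,V:1/2):3):10/3,S:41/6)
total length: 53/3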